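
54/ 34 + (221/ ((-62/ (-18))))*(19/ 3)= 214986/ 527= 407.94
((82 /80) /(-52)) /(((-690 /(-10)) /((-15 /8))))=41 /76544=0.00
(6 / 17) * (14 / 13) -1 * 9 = -1905 / 221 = -8.62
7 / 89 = 0.08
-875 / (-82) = 875 / 82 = 10.67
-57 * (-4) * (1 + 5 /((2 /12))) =7068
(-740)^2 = 547600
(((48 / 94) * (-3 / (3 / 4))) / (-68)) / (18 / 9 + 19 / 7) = 56 / 8789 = 0.01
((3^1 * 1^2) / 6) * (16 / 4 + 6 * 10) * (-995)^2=31680800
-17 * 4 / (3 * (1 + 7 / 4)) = -272 / 33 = -8.24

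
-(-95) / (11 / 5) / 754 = 475 / 8294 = 0.06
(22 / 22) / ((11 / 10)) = 10 / 11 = 0.91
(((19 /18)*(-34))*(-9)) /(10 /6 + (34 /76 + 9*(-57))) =-36822 /58241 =-0.63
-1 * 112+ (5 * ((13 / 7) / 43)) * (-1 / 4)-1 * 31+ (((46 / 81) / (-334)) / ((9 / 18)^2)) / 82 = -95523901243 / 667746828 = -143.05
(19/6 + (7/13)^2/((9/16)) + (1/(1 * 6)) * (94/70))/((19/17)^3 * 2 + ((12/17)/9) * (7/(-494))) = 4852457101/3467438520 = 1.40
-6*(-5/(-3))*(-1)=10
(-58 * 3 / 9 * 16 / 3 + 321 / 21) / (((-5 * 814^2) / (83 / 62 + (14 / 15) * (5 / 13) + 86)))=106662659 / 45879954120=0.00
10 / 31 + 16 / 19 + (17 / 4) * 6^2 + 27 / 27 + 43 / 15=158.03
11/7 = 1.57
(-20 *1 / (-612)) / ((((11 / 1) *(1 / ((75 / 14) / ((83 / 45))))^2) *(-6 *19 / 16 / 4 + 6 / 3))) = 50625000 / 441867349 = 0.11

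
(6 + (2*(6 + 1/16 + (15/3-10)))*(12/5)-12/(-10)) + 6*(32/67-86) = -335559/670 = -500.83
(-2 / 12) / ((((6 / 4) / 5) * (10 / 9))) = -1 / 2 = -0.50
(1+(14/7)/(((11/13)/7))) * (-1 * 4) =-772/11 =-70.18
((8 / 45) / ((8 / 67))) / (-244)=-67 / 10980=-0.01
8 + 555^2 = 308033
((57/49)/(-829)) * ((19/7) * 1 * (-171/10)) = 185193/2843470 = 0.07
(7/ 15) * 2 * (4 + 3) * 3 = 19.60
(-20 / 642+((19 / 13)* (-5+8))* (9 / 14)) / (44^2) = 162853 / 113104992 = 0.00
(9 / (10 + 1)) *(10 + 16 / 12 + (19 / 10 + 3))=1461 / 110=13.28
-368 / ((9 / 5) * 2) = -920 / 9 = -102.22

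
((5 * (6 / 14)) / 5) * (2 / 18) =1 / 21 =0.05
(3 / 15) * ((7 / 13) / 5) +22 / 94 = 3904 / 15275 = 0.26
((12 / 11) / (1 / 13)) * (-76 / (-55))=11856 / 605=19.60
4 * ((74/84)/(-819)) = -74/17199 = -0.00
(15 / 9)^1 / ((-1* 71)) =-5 / 213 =-0.02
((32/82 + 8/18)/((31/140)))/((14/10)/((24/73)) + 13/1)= 1724800/7896723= 0.22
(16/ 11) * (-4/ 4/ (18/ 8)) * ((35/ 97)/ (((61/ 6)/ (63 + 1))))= -1.47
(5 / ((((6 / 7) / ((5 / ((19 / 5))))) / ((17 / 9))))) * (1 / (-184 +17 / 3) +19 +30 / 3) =23074100 / 54891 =420.36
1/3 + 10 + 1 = 34/3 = 11.33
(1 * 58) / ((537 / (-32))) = -1856 / 537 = -3.46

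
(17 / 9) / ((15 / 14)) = 238 / 135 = 1.76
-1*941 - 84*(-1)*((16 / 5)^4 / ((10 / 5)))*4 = 10421923 / 625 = 16675.08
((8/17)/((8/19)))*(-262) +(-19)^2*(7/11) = -11799/187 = -63.10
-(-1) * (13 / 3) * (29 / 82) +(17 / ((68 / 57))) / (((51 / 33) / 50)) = 967217 / 2091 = 462.56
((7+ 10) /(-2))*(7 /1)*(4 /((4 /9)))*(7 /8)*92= -172431 /4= -43107.75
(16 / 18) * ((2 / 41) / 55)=16 / 20295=0.00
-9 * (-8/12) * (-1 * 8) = -48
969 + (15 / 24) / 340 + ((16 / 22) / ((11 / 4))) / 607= 38716648647 / 39955168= 969.00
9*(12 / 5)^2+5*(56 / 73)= 101608 / 1825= 55.68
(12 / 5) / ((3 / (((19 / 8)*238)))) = 452.20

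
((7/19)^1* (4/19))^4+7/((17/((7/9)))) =0.32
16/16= 1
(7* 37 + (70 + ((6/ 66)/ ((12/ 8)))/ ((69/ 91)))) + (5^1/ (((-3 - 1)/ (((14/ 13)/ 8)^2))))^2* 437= 87718984504865/ 266376794112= 329.30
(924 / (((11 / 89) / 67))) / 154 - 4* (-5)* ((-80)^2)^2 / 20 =450595778 / 11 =40963252.55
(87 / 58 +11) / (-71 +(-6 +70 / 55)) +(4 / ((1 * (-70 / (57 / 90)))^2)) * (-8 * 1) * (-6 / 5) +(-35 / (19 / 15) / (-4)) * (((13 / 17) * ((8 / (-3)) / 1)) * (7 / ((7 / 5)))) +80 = 2790885949 / 296756250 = 9.40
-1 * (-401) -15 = 386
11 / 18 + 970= 17471 / 18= 970.61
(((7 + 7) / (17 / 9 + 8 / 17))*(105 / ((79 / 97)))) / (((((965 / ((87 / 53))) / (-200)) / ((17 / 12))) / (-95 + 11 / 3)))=9823284613800 / 291720851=33673.58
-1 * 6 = -6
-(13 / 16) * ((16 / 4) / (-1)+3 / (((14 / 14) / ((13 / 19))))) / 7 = 481 / 2128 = 0.23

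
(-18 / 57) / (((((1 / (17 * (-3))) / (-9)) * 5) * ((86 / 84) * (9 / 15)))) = -38556 / 817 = -47.19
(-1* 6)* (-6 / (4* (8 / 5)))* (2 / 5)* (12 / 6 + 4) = 27 / 2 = 13.50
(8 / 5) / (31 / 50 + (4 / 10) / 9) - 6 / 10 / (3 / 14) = -586 / 1495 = -0.39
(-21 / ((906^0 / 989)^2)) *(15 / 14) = -44015445 / 2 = -22007722.50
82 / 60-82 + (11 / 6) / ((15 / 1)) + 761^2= 26056822 / 45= 579040.49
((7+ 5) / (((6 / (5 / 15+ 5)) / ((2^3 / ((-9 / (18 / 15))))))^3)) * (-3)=8388608 / 273375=30.69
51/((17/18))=54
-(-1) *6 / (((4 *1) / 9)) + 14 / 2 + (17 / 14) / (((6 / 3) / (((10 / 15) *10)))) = 1031 / 42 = 24.55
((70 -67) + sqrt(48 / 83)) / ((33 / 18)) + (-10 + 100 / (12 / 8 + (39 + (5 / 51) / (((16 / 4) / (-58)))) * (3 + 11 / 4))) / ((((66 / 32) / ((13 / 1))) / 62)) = -3726.22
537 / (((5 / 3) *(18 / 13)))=232.70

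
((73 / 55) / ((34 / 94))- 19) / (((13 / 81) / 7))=-8127378 / 12155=-668.64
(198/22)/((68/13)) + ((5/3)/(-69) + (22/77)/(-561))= 1838131/1083852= 1.70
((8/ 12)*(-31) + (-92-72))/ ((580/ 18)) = -831/ 145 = -5.73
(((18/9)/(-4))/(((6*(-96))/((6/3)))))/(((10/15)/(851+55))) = 151/64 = 2.36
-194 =-194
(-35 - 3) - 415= -453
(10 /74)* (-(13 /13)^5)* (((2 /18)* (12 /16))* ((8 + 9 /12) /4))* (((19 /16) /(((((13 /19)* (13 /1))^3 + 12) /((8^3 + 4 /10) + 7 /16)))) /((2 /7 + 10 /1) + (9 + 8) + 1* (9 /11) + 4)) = -14409301702565 /22069615523659776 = -0.00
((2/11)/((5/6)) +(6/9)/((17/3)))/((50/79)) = 12403/23375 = 0.53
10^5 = 100000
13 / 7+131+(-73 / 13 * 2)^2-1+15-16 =304016 / 1183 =256.99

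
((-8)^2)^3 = 262144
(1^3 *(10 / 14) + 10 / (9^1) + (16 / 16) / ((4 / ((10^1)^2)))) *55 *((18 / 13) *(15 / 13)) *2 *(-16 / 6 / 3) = -88000 / 21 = -4190.48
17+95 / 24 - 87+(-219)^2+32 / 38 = 47895.80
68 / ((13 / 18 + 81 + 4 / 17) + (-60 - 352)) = -0.21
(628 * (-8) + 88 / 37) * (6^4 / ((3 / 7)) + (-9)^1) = -560187000 / 37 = -15140189.19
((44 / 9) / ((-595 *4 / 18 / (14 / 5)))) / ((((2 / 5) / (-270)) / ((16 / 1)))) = 19008 / 17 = 1118.12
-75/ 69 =-25/ 23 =-1.09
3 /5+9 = 9.60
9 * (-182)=-1638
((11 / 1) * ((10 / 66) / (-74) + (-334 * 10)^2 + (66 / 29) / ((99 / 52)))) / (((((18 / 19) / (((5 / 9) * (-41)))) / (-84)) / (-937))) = -232218593155184.34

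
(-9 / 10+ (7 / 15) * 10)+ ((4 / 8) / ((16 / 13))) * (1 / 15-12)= -1.08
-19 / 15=-1.27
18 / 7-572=-569.43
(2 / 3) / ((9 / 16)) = 32 / 27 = 1.19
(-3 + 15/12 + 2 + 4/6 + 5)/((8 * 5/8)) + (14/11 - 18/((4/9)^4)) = -9691213/21120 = -458.86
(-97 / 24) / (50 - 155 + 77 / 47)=4559 / 116592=0.04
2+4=6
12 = 12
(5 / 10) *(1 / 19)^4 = 1 / 260642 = 0.00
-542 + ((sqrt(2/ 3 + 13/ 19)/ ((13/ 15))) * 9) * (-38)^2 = -542 + 3420 * sqrt(4389)/ 13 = 16886.72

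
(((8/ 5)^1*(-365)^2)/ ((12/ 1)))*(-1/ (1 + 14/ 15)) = -266450/ 29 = -9187.93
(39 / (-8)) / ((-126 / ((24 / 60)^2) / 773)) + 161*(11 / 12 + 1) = 313.37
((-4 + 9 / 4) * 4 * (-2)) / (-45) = -14 / 45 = -0.31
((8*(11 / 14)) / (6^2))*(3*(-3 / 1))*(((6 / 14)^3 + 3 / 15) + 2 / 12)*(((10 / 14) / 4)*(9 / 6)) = -50413 / 268912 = -0.19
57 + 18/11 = 645/11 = 58.64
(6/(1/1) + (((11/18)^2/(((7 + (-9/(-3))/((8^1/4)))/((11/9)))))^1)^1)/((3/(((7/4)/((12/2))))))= 1050329/1784592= 0.59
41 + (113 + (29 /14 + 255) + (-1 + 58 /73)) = 419905 /1022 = 410.87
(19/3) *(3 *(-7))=-133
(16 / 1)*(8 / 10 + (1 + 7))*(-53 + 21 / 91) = -482944 / 65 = -7429.91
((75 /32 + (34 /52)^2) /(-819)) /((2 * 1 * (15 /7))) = -0.00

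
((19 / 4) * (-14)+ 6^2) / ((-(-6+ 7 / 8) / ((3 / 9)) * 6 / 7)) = -854 / 369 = -2.31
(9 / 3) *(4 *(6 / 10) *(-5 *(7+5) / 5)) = -432 / 5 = -86.40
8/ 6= 4/ 3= 1.33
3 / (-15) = -1 / 5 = -0.20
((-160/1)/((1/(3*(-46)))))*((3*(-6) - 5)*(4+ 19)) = -11680320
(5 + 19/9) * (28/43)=1792/387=4.63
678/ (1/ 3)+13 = 2047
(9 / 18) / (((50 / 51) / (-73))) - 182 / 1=-21923 / 100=-219.23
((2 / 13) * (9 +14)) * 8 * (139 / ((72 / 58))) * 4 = 1483408 / 117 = 12678.70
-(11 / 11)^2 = -1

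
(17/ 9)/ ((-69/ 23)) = -17/ 27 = -0.63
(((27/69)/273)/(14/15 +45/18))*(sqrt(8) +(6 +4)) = 180*sqrt(2)/215579 +900/215579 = 0.01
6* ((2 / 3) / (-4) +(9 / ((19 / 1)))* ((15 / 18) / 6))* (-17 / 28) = 391 / 1064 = 0.37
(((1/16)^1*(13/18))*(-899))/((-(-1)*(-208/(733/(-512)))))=-658967/2359296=-0.28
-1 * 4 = -4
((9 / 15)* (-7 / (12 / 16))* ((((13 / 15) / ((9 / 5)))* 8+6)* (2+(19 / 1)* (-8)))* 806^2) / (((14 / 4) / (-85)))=-1175061596800 / 9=-130562399644.44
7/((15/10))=14/3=4.67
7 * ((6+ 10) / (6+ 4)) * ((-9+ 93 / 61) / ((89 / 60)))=-56.44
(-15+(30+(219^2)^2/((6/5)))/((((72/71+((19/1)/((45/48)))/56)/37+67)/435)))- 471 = 460006350871994559/36982406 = 12438518761.38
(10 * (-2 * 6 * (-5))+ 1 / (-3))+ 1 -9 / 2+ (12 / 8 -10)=1763 / 3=587.67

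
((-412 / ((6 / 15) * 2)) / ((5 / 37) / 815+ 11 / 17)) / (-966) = 52801405 / 64101828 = 0.82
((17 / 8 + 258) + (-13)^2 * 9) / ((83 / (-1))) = -14249 / 664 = -21.46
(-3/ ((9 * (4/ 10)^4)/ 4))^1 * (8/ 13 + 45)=-370625/ 156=-2375.80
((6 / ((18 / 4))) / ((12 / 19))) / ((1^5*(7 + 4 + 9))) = 19 / 180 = 0.11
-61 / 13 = -4.69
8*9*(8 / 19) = 576 / 19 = 30.32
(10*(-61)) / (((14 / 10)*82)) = -5.31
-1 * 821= -821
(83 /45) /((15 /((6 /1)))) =166 /225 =0.74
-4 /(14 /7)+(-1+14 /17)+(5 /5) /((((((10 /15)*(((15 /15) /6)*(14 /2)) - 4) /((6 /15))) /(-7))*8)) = -20389 /9860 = -2.07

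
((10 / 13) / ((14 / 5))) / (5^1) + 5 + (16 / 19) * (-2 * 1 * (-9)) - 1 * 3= 29761 / 1729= 17.21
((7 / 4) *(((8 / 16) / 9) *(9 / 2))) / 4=7 / 64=0.11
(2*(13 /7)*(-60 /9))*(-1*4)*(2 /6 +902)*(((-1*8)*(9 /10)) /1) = -4504448 /7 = -643492.57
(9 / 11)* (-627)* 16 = -8208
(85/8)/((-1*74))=-85/592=-0.14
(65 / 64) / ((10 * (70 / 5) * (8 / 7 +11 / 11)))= 13 / 3840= 0.00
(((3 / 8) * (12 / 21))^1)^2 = 9 / 196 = 0.05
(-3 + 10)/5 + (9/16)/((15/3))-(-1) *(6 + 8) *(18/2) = 10201/80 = 127.51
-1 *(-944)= 944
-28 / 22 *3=-42 / 11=-3.82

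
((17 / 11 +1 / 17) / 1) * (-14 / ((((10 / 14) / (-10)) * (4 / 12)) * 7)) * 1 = 25200 / 187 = 134.76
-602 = -602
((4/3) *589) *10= 23560/3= 7853.33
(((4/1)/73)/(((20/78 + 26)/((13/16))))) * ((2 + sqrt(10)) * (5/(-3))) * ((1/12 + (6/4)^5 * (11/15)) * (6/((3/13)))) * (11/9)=-65565071 * sqrt(10)/129171456 - 65565071/64585728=-2.62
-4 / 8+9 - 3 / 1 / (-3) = 19 / 2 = 9.50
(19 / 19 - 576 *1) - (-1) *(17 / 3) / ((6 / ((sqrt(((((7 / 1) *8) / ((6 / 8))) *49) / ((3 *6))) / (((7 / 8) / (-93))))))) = -8432 *sqrt(21) / 27 - 575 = -2006.12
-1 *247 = -247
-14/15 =-0.93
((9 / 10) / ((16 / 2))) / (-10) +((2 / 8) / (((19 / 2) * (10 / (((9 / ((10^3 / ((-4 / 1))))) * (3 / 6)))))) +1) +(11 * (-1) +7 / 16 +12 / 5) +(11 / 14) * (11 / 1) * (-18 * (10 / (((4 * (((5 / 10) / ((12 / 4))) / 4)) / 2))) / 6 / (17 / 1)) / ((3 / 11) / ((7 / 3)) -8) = 62910362283 / 3921220000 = 16.04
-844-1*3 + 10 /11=-846.09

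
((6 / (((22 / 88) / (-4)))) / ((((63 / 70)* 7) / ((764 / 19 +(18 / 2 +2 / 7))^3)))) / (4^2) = -5705603145740 / 49405377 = -115485.47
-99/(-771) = 33/257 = 0.13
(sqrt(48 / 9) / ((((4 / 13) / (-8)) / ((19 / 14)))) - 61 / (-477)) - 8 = -988 *sqrt(3) / 21 - 3755 / 477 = -89.36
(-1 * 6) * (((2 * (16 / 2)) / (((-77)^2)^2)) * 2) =-192 / 35153041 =-0.00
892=892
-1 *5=-5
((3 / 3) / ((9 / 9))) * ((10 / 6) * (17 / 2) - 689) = -4049 / 6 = -674.83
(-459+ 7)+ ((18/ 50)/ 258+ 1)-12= -995447/ 2150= -463.00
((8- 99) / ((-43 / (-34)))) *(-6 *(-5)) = -92820 / 43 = -2158.60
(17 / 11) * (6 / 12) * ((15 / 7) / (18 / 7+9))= 85 / 594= 0.14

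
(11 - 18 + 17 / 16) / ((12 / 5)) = -475 / 192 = -2.47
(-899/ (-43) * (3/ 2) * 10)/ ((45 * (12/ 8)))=1798/ 387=4.65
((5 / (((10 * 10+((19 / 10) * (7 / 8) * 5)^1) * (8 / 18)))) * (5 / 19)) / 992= 0.00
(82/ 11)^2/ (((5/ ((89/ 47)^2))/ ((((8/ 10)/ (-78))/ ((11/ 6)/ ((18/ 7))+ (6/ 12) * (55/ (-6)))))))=1917388944/ 18155605325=0.11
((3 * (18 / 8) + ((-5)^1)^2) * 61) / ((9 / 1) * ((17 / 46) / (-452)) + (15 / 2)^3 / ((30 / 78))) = 20134453 / 11403036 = 1.77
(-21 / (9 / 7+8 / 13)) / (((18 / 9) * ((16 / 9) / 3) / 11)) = -567567 / 5536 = -102.52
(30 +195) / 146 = 225 / 146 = 1.54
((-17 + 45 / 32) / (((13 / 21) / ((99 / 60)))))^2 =119582481249 / 69222400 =1727.51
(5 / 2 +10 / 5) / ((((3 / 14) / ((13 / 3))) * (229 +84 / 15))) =0.39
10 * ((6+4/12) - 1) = 160/3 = 53.33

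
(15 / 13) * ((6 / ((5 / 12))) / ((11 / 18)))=3888 / 143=27.19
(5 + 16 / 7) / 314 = 51 / 2198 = 0.02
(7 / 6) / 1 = 7 / 6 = 1.17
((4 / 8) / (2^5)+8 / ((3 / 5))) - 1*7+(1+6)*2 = 3907 / 192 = 20.35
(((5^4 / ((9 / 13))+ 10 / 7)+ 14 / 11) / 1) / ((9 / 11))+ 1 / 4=2510555 / 2268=1106.95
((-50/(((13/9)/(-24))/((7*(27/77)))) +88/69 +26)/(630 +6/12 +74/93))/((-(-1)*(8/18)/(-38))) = -108084877326/386197669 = -279.87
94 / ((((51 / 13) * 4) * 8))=611 / 816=0.75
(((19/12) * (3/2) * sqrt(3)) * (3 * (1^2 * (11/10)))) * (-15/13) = -15.66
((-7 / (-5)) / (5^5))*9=63 / 15625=0.00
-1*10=-10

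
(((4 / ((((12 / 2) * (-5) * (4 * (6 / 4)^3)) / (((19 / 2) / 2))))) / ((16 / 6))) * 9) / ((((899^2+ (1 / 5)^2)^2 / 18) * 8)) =-0.00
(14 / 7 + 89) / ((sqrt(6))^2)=91 / 6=15.17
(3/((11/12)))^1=36/11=3.27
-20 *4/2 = -40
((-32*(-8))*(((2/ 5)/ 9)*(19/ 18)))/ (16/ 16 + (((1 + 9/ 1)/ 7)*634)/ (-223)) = -7592704/ 1935495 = -3.92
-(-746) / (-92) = -373 / 46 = -8.11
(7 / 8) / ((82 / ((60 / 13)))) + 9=19293 / 2132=9.05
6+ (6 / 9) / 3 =6.22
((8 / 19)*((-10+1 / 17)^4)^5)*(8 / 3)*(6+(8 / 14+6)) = 2034214466012081103477314382876027761657596728832 / 1621628331252381436438238799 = 1254427063716295543204.59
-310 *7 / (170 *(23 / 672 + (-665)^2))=-145824 / 5051978791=-0.00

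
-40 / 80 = -1 / 2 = -0.50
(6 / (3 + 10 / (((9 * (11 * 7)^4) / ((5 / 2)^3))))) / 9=843672984 / 3796529053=0.22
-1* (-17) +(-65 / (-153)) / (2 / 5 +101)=101464 / 5967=17.00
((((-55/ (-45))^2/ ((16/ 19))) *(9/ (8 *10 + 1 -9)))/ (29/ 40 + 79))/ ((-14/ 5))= -57475/ 57861216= -0.00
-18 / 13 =-1.38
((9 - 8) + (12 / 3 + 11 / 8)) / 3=17 / 8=2.12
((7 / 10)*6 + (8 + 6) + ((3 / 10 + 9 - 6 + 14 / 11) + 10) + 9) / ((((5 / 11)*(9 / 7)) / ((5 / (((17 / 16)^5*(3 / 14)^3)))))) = 9254811467776 / 345025251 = 26823.58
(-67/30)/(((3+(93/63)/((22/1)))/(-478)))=2466002/7085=348.06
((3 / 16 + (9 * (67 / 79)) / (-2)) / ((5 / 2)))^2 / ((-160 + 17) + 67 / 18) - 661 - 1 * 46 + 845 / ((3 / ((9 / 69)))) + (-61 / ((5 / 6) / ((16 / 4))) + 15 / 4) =-12007835170201 / 12516949600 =-959.33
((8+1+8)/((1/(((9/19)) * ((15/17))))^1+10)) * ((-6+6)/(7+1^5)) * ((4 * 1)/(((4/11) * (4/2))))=0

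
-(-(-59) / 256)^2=-3481 / 65536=-0.05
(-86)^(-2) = 1 / 7396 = 0.00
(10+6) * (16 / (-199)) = -256 / 199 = -1.29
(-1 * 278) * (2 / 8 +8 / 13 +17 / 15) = -216701 / 390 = -555.64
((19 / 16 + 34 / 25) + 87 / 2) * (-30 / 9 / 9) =-17.05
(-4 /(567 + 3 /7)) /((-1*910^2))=1 /117471900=0.00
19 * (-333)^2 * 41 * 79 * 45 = 307089897705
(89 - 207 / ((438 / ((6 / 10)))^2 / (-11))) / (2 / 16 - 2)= -94860754 / 1998375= -47.47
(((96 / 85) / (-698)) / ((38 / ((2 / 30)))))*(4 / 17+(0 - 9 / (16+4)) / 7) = -814 / 1676814125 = -0.00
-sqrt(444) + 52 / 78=2 / 3- 2 * sqrt(111)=-20.40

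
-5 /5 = -1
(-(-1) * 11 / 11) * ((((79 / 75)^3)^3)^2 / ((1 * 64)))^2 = 206336132715709669990485567530001552309415935666586885734738159549121 / 130186343733940738422172334054494058364070951938629150390625000000000000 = 0.00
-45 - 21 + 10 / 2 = -61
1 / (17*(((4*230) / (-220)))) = -11 / 782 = -0.01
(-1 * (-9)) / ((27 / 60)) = 20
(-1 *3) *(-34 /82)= 51 /41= 1.24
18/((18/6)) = 6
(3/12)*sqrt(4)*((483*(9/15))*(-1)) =-1449/10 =-144.90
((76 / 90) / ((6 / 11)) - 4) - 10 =-1681 / 135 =-12.45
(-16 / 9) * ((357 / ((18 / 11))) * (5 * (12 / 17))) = -1368.89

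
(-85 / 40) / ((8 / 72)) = -153 / 8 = -19.12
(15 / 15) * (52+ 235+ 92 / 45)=13007 / 45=289.04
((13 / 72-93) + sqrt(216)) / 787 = -6683 / 56664 + 6*sqrt(6) / 787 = -0.10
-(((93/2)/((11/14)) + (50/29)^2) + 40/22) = -53801/841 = -63.97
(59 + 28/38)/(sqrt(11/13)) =64.94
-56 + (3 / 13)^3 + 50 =-5.99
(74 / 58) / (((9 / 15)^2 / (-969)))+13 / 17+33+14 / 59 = -296704277 / 87261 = -3400.19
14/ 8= 7/ 4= 1.75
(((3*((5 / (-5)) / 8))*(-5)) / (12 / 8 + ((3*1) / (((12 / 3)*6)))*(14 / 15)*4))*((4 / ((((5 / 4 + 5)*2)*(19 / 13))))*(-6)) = -1404 / 1121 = -1.25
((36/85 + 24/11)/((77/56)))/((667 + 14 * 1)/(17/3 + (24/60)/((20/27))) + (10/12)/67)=7293617856/422394202175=0.02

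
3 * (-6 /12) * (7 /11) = -21 /22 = -0.95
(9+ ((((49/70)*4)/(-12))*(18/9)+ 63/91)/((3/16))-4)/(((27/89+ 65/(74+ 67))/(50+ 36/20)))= 3931647713/9352200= 420.40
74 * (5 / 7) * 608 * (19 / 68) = 1068560 / 119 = 8979.50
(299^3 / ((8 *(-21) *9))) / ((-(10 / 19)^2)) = 9649854539 / 151200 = 63821.79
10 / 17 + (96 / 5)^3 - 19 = 15001387 / 2125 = 7059.48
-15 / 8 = -1.88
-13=-13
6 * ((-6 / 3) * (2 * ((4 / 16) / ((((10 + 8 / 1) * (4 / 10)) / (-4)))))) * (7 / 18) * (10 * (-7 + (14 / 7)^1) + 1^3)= -1715 / 27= -63.52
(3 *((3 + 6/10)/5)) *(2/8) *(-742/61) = -6.57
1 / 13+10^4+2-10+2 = 129923 / 13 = 9994.08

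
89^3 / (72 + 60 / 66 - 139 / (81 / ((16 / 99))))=5653146411 / 582434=9706.07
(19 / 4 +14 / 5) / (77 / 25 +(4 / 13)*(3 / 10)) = 9815 / 4124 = 2.38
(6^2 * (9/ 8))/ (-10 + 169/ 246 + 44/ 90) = -149445/ 32561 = -4.59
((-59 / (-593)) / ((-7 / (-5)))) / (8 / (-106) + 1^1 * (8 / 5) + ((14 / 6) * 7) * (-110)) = -234525 / 5924049838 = -0.00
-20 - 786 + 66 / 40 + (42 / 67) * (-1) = -1078669 / 1340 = -804.98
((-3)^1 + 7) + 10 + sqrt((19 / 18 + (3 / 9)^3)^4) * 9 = 8017 / 324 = 24.74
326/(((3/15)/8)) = 13040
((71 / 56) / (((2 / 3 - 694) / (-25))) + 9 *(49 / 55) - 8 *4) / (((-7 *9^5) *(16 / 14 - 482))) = -30668849 / 254665846955520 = -0.00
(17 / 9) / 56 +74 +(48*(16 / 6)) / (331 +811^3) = 9951602166959 / 134419839624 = 74.03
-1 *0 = 0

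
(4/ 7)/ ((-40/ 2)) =-1/ 35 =-0.03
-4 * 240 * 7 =-6720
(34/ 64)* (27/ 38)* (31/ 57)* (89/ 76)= 422127/ 1755904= 0.24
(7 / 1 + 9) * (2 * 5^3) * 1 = 4000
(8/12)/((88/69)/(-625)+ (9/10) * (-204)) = -14375/3958919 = -0.00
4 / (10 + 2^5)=2 / 21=0.10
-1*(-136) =136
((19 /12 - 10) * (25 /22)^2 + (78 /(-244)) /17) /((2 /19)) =-1245903739 /12045792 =-103.43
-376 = -376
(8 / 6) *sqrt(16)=16 / 3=5.33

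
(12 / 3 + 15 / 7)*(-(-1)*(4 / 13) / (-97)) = -172 / 8827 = -0.02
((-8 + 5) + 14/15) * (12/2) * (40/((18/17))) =-4216/9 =-468.44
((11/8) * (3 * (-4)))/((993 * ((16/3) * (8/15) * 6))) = -165/169472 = -0.00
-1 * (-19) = 19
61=61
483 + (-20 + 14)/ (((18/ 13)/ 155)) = -566/ 3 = -188.67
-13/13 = -1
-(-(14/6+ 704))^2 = -4490161/9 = -498906.78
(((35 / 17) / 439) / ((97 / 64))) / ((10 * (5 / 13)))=2912 / 3619555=0.00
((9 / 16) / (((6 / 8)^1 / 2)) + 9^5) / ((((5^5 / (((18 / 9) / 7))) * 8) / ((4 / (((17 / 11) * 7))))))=1299111 / 5206250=0.25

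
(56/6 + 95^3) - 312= 2571217/3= 857072.33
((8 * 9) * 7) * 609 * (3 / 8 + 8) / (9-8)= 2570589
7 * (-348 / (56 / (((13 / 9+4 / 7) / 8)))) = -3683 / 336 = -10.96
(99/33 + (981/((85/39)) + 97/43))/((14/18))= 14979123/25585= 585.47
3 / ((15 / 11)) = 11 / 5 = 2.20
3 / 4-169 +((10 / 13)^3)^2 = -3244442457 / 19307236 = -168.04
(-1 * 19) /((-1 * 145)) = 19 /145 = 0.13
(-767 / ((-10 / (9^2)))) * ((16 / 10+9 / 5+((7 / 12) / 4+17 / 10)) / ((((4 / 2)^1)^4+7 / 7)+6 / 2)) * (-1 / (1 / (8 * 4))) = -26072631 / 500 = -52145.26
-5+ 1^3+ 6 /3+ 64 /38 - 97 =-1849 /19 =-97.32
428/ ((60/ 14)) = 99.87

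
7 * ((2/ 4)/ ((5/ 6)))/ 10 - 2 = -79/ 50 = -1.58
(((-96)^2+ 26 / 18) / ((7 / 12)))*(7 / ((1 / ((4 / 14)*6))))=189616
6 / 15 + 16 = 82 / 5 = 16.40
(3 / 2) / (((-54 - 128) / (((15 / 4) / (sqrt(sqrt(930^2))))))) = -3*sqrt(930) / 90272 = -0.00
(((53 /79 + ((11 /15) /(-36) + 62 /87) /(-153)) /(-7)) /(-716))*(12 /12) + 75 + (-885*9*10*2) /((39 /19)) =-136600257721563641 /1761840765360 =-77532.69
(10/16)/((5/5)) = 5/8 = 0.62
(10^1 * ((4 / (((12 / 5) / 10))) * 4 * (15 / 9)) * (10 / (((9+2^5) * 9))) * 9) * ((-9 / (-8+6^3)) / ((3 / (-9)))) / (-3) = -6250 / 533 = -11.73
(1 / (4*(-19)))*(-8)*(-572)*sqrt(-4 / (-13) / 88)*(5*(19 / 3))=-20*sqrt(286) / 3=-112.74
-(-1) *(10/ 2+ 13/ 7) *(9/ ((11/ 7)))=432/ 11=39.27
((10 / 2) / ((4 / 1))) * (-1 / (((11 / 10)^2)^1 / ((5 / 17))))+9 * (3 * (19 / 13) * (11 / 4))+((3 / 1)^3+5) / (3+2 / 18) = 88727465 / 748748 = 118.50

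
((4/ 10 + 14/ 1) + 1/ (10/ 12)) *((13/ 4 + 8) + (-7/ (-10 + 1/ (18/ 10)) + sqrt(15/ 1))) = 78 *sqrt(15)/ 5 + 159003/ 850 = 247.48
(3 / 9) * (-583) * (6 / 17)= -1166 / 17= -68.59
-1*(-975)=975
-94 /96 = -47 /48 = -0.98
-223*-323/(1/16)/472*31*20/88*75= 837337125/649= 1290195.88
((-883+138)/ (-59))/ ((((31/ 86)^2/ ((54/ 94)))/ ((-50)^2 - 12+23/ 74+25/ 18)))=13704576844200/ 98599561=138992.27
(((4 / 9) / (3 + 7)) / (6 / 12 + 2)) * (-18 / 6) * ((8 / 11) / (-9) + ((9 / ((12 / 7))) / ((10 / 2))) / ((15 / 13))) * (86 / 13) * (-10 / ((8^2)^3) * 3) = 352987 / 10543104000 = 0.00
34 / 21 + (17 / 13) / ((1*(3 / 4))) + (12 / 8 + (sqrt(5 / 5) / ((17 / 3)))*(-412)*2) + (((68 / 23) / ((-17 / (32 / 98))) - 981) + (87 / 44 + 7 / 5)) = -61273047729 / 54794740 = -1118.23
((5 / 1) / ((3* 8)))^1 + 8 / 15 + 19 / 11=3259 / 1320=2.47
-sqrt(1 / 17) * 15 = -15 * sqrt(17) / 17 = -3.64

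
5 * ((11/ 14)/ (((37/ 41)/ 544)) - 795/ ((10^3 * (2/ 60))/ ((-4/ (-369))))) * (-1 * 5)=-125670165/ 10619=-11834.46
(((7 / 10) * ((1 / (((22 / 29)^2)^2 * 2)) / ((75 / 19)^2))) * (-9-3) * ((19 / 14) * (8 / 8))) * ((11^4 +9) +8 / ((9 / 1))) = -319837426947091 / 19765350000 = -16181.72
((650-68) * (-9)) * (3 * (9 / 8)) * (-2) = 70713 / 2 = 35356.50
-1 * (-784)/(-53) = -784/53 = -14.79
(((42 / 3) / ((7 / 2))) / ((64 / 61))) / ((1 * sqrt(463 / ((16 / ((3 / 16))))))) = 61 * sqrt(1389) / 1389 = 1.64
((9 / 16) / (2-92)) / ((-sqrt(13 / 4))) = sqrt(13) / 1040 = 0.00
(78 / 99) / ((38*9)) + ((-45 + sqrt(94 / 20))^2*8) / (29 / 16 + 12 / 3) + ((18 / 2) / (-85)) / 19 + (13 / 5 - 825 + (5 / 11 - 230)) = 25896632401 / 14869305 - 384*sqrt(470) / 31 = 1473.07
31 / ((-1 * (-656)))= 31 / 656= 0.05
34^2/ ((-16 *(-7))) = 289/ 28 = 10.32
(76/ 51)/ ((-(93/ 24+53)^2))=-0.00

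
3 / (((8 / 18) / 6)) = 81 / 2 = 40.50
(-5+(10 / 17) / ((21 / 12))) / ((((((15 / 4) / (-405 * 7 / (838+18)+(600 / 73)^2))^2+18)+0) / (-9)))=1906528046710611195 / 817728951975761546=2.33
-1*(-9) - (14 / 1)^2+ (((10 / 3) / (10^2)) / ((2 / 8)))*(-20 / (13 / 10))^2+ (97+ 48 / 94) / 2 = -5084465 / 47658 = -106.69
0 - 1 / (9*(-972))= 1 / 8748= 0.00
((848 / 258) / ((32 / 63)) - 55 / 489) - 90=-7034923 / 84108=-83.64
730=730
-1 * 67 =-67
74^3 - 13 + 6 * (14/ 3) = 405239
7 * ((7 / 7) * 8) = 56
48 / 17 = 2.82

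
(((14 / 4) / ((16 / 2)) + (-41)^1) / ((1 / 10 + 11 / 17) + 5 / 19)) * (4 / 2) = -1048135 / 13052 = -80.30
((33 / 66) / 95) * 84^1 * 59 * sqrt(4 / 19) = 4956 * sqrt(19) / 1805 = 11.97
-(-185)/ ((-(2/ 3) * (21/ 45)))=-8325/ 14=-594.64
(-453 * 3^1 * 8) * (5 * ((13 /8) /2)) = -88335 /2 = -44167.50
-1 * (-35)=35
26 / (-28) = -13 / 14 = -0.93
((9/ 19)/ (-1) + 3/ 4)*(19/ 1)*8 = 42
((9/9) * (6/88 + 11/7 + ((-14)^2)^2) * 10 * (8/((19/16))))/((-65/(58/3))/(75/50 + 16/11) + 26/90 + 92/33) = 617663442600/462707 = 1334891.07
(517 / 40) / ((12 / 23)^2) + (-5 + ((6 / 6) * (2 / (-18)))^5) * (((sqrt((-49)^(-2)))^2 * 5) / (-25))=615480336323 / 12962436480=47.48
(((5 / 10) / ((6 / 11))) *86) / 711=473 / 4266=0.11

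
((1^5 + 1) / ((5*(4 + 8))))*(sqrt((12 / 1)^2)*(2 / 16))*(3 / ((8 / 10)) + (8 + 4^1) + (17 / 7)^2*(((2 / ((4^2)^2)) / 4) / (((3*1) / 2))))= 0.79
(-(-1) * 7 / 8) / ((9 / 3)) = 7 / 24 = 0.29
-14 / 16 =-7 / 8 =-0.88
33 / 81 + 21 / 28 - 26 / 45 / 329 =205313 / 177660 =1.16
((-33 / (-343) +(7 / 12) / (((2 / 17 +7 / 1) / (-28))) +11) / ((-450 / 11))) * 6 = -1095859 / 848925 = -1.29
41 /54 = 0.76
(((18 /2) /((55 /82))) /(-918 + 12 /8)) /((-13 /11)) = 492 /39715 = 0.01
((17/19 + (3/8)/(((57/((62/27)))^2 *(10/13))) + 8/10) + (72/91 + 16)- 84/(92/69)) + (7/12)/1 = -43.93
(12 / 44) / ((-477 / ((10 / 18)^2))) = -25 / 141669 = -0.00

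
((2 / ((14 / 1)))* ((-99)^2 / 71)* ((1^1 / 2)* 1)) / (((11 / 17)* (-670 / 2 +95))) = -0.06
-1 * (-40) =40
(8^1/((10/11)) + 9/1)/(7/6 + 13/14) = 1869/220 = 8.50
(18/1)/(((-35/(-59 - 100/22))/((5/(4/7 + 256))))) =6291/9878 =0.64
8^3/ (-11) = -512/ 11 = -46.55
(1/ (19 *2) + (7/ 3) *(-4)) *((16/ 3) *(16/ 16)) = -8488/ 171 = -49.64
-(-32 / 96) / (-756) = -1 / 2268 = -0.00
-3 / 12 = -1 / 4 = -0.25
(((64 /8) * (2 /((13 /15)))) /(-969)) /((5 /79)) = -1264 /4199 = -0.30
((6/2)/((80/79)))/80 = 237/6400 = 0.04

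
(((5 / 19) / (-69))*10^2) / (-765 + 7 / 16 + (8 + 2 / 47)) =376000 / 745831833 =0.00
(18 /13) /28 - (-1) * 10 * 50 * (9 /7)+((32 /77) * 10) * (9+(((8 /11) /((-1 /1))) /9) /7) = 943784887 /1387386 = 680.26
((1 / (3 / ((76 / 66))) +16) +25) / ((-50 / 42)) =-28679 / 825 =-34.76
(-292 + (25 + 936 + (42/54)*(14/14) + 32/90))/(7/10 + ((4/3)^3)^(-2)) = 41172992/53943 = 763.27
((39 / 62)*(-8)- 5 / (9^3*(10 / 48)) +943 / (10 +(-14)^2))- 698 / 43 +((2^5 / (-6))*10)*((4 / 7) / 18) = -8600638885 / 467091198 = -18.41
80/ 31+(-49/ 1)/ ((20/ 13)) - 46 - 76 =-93787/ 620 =-151.27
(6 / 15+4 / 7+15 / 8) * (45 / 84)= 2391 / 1568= 1.52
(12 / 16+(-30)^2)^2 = 12981609 / 16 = 811350.56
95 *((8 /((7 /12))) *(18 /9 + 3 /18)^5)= 35272835 /567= 62209.59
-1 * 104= -104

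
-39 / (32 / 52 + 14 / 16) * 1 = -26.17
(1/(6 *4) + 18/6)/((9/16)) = 5.41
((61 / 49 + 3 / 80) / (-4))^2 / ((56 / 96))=75812187 / 430259200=0.18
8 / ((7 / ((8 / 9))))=64 / 63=1.02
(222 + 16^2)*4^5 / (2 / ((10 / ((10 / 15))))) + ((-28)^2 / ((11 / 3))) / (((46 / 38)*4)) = 928784292 / 253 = 3671084.16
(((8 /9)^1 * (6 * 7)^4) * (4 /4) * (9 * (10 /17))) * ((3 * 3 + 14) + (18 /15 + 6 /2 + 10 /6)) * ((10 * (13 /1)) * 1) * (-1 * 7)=-384659317609.41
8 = 8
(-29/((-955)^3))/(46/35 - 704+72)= -0.00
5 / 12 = 0.42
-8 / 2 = -4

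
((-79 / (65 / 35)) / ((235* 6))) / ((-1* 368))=553 / 6745440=0.00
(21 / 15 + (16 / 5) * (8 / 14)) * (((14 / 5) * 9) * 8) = 16272 / 25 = 650.88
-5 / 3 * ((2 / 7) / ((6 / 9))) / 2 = -0.36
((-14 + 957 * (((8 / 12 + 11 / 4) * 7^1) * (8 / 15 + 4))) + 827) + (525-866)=104232.07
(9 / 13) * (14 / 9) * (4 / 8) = 7 / 13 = 0.54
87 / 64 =1.36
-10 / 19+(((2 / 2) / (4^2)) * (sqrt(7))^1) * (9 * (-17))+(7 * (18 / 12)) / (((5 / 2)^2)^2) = -153 * sqrt(7) / 16 - 3058 / 11875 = -25.56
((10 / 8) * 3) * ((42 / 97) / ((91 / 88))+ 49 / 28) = 164085 / 20176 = 8.13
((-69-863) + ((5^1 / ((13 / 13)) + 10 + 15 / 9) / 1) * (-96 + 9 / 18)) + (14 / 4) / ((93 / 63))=-2521.30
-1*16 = -16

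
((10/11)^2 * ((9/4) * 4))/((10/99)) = 73.64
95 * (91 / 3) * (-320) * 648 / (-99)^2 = -22131200 / 363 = -60967.49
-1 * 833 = -833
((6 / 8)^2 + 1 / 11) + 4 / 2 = 467 / 176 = 2.65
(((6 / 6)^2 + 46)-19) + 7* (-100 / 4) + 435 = 288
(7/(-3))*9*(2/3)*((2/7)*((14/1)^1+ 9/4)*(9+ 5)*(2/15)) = -364/3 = -121.33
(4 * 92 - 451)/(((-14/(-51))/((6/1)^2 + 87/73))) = -11492595/1022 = -11245.20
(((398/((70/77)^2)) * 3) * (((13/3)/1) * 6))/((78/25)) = 24079/2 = 12039.50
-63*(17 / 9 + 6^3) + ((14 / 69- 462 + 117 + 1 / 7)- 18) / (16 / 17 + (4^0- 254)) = -28407176431 / 2069655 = -13725.56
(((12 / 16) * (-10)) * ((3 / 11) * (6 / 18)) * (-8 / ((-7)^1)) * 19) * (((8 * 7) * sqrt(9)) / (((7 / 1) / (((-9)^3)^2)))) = -14540225760 / 77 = -188834100.78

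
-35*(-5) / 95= 35 / 19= 1.84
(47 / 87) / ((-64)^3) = -47 / 22806528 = -0.00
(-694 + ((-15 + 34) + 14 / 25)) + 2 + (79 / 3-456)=-82658 / 75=-1102.11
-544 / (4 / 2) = -272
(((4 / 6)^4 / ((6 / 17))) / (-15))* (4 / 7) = -544 / 25515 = -0.02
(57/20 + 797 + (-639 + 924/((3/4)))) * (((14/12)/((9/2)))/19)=194999/10260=19.01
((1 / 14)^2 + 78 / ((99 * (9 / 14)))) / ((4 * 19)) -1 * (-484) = 2141341849 / 4424112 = 484.02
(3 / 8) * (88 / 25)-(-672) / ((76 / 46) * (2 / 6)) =580227 / 475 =1221.53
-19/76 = -1/4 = -0.25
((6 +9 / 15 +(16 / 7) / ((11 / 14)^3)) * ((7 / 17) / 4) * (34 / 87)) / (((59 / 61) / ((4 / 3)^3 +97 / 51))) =63037994201 / 31358985570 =2.01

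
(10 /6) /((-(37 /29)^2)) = -4205 /4107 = -1.02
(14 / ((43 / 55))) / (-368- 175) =-770 / 23349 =-0.03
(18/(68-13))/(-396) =-1/1210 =-0.00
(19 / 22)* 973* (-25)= -462175 / 22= -21007.95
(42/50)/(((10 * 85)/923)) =19383/21250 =0.91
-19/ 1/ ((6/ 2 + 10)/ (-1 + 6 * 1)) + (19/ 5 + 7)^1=227/ 65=3.49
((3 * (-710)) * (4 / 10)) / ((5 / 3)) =-2556 / 5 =-511.20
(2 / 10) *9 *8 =72 / 5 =14.40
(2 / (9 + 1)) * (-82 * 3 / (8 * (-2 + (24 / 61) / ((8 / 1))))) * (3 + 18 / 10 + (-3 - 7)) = -97539 / 5950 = -16.39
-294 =-294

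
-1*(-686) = 686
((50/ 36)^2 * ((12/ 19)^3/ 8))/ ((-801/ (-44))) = 55000/ 16482177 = 0.00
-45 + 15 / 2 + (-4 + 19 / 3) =-211 / 6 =-35.17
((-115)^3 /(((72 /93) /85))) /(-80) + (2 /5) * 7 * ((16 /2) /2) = 4007527129 /1920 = 2087253.71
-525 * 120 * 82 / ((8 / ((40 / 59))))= -25830000 / 59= -437796.61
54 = 54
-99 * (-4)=396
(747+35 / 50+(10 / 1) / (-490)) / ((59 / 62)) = 11357253 / 14455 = 785.70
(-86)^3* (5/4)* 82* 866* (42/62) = -1185649727640/31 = -38246765407.74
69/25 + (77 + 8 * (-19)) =-1806/25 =-72.24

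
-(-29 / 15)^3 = 24389 / 3375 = 7.23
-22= -22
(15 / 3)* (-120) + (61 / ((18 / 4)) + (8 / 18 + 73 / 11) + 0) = -6373 / 11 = -579.36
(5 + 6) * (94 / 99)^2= 9.92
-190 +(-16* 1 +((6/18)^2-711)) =-8252/9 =-916.89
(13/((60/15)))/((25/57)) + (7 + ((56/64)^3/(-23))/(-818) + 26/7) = 30552791929/1685734400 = 18.12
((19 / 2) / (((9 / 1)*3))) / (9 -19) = -19 / 540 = -0.04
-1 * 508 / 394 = -254 / 197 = -1.29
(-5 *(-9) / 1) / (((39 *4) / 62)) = 465 / 26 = 17.88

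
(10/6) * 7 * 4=140/3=46.67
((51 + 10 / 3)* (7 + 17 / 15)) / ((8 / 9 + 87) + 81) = 9943 / 3800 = 2.62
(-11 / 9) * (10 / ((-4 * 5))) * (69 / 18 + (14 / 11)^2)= 3959 / 1188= 3.33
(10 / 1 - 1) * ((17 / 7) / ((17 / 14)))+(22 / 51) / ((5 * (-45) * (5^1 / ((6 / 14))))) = 18.00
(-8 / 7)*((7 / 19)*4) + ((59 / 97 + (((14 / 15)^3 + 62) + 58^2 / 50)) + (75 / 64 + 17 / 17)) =52224746303 / 398088000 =131.19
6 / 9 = 2 / 3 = 0.67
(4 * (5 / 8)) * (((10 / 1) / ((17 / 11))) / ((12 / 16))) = 21.57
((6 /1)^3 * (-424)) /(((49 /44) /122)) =-491622912 /49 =-10033120.65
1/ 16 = 0.06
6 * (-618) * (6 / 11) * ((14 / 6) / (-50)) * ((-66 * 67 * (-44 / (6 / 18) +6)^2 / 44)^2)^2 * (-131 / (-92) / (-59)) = -5509062225160424676727695759024 / 373175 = -14762677631568097211034220.00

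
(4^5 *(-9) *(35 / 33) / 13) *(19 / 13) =-2042880 / 1859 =-1098.91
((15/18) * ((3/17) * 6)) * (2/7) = 0.25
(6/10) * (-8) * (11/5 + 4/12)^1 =-304/25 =-12.16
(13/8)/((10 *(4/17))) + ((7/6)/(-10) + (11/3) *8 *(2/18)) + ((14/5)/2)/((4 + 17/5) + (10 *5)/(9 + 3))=11855173/2998080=3.95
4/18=2/9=0.22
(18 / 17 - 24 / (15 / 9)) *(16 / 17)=-18144 / 1445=-12.56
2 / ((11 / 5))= 10 / 11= 0.91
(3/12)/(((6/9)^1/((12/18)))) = 1/4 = 0.25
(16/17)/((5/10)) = 32/17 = 1.88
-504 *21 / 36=-294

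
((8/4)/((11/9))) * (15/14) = 135/77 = 1.75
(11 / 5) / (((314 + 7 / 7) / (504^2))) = 44352 / 25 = 1774.08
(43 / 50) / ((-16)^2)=43 / 12800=0.00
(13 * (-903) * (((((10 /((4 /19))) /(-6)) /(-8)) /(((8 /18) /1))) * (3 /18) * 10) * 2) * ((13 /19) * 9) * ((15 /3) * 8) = -171682875 /8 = -21460359.38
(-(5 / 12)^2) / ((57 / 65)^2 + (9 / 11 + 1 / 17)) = -19751875 / 187266672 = -0.11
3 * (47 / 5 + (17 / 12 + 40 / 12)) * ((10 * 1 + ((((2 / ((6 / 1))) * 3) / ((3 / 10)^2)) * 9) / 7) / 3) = 4811 / 14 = 343.64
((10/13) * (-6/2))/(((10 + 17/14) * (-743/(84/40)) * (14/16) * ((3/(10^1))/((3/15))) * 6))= 112/1516463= 0.00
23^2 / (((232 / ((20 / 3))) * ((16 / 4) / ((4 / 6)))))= 2645 / 1044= 2.53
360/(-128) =-45/16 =-2.81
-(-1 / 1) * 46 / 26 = 23 / 13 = 1.77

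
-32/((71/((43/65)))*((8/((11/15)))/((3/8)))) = -0.01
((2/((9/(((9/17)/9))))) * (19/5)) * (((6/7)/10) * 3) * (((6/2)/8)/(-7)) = -57/83300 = -0.00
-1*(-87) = 87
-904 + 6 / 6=-903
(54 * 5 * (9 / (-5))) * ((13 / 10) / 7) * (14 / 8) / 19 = -3159 / 380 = -8.31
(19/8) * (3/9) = 19/24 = 0.79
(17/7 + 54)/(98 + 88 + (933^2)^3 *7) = 395/32321085829614269583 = 0.00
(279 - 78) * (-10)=-2010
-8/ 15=-0.53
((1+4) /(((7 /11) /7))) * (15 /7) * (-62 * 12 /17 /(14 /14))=-613800 /119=-5157.98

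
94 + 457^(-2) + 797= 186084460 / 208849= 891.00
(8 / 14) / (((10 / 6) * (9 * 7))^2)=4 / 77175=0.00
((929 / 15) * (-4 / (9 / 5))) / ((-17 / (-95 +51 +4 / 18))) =-1464104 / 4131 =-354.42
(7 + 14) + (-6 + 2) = 17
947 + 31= 978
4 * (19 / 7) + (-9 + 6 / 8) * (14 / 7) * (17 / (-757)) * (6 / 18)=116373 / 10598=10.98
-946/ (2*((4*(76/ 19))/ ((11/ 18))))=-5203/ 288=-18.07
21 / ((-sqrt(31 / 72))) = -126 *sqrt(62) / 31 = -32.00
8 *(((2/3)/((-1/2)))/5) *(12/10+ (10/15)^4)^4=-3284094935552/403563009375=-8.14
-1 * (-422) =422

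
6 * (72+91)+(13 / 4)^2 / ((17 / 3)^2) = 4523793 / 4624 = 978.33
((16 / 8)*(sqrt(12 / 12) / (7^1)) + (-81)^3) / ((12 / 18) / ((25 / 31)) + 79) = -279006375 / 41909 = -6657.43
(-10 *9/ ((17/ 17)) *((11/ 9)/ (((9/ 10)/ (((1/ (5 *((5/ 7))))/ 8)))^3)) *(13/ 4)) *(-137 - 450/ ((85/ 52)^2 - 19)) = 78999741821/ 34331817600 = 2.30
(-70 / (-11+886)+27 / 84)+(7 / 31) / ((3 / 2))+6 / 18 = 15739 / 21700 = 0.73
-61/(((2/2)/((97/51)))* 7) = -5917/357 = -16.57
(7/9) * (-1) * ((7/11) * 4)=-196/99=-1.98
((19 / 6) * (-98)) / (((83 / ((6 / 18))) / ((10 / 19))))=-490 / 747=-0.66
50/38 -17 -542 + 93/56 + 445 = -118129/1064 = -111.02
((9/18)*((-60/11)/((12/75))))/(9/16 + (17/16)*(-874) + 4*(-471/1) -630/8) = 0.01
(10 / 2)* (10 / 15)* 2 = 20 / 3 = 6.67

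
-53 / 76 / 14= -53 / 1064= -0.05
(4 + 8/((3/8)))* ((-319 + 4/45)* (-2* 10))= 4362704/27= 161581.63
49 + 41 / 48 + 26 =3641 / 48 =75.85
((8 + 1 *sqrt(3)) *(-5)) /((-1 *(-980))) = -2 /49-sqrt(3) /196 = -0.05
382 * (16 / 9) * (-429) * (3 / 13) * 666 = -44776512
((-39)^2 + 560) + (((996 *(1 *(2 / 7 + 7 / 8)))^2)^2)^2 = 4708706595202175626244687804916161 / 1475789056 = 3190636613043277389803796.00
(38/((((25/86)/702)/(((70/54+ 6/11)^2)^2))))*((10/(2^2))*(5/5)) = 3803423675031604/1440894015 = 2639627.64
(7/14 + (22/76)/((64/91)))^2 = 4915089/5914624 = 0.83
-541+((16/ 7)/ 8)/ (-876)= -1658707/ 3066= -541.00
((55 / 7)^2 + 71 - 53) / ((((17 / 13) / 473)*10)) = 24024143 / 8330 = 2884.05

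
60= 60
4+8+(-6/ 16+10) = 21.62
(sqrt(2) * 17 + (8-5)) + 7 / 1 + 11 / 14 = 151 / 14 + 17 * sqrt(2) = 34.83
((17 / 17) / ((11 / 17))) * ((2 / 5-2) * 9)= -1224 / 55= -22.25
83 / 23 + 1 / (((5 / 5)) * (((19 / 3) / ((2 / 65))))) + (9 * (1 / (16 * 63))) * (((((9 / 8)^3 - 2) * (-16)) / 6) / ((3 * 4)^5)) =549230725815379 / 151991840931840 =3.61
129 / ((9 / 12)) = 172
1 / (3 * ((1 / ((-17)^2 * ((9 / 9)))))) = 289 / 3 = 96.33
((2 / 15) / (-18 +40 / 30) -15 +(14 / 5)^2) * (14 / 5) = -12544 / 625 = -20.07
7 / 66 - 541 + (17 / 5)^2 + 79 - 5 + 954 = 822799 / 1650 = 498.67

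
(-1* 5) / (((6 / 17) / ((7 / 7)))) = -85 / 6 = -14.17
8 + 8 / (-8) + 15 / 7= 64 / 7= 9.14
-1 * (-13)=13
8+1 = 9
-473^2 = -223729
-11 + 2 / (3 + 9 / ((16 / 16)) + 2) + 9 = -13 / 7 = -1.86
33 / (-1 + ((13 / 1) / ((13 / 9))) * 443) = 33 / 3986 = 0.01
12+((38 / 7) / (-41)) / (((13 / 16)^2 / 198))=-1344108 / 48503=-27.71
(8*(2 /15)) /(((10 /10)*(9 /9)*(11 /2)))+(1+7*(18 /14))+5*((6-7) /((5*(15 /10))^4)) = 1135174 /111375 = 10.19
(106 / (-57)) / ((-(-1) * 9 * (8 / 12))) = -53 / 171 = -0.31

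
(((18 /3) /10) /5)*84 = 252 /25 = 10.08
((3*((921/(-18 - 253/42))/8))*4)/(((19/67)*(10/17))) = -66088197/191710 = -344.73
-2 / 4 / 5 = -1 / 10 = -0.10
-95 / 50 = -19 / 10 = -1.90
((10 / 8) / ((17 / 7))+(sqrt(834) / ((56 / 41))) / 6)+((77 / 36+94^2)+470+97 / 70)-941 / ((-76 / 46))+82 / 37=41 * sqrt(834) / 336+37200709124 / 3764565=9885.33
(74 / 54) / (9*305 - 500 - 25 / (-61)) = 2257 / 3698190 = 0.00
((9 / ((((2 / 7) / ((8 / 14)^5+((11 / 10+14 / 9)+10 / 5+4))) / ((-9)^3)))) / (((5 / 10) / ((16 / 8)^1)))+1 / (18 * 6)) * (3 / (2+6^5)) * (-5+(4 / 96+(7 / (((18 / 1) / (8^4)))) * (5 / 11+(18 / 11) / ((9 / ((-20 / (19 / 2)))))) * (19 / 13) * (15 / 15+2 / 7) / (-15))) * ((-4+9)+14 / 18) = 68687834487109759 / 1996728647760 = 34400.18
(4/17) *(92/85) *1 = 368/1445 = 0.25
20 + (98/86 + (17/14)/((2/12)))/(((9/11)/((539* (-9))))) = -2147132/43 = -49933.30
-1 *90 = -90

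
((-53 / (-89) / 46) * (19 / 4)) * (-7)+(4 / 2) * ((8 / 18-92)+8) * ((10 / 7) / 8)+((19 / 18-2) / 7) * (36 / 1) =-35.13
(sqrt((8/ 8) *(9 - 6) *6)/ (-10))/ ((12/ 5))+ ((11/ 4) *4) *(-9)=-99 - sqrt(2)/ 8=-99.18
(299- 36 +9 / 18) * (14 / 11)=3689 / 11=335.36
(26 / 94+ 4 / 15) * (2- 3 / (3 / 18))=-6128 / 705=-8.69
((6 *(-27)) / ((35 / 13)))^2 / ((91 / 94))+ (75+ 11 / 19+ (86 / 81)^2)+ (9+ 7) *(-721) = -8251587619088 / 1068950925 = -7719.33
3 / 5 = 0.60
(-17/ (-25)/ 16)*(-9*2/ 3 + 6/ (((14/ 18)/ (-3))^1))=-867/ 700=-1.24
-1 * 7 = -7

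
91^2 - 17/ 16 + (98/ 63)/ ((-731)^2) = 637124498495/ 76947984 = 8279.94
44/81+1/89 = 3997/7209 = 0.55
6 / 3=2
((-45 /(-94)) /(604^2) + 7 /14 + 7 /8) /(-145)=-47152513 /4972442080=-0.01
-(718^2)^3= -137008233063797824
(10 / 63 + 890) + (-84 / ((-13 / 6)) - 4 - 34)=890.93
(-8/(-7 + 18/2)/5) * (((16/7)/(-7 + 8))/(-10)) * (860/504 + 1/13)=46736/143325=0.33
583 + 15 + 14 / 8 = 2399 / 4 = 599.75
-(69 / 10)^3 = -328509 / 1000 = -328.51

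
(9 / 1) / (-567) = -1 / 63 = -0.02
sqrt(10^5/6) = 129.10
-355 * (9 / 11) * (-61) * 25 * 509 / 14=2480038875 / 154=16104148.54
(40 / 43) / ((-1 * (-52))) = 10 / 559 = 0.02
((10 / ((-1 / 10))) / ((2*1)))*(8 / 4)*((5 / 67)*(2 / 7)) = -1000 / 469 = -2.13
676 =676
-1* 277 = -277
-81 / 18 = -9 / 2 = -4.50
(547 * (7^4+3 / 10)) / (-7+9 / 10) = -13135111 / 61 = -215329.69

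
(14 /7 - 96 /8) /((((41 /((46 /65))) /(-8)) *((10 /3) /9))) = 9936 /2665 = 3.73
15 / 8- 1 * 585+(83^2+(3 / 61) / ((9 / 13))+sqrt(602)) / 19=-6134605 / 27816+sqrt(602) / 19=-219.25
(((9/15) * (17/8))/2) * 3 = 153/80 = 1.91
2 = 2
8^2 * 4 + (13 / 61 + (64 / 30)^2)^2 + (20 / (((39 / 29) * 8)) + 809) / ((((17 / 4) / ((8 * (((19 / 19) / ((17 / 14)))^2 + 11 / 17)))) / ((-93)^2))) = 210491689513898920949 / 12031362793125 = 17495249.14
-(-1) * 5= 5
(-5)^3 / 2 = -125 / 2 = -62.50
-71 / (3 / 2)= -142 / 3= -47.33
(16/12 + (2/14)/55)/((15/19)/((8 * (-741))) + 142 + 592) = 57930392/31828671105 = 0.00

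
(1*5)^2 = 25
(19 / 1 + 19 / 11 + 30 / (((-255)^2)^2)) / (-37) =-64269409522 / 114726533625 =-0.56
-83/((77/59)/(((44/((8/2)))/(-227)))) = 4897/1589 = 3.08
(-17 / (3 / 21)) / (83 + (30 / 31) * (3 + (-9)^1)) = -3689 / 2393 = -1.54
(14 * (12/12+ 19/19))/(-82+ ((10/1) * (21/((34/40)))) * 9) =238/18203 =0.01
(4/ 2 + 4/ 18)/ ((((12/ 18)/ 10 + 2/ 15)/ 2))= 200/ 9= 22.22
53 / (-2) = -53 / 2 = -26.50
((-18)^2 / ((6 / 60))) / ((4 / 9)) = 7290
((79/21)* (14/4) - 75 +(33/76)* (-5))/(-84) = 14593/19152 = 0.76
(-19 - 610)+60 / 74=-23243 / 37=-628.19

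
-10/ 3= -3.33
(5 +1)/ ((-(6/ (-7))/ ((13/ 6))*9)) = 1.69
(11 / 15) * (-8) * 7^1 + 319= 4169 / 15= 277.93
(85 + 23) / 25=108 / 25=4.32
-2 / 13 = -0.15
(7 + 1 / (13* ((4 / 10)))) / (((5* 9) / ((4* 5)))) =3.20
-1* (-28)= 28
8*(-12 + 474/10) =1416/5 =283.20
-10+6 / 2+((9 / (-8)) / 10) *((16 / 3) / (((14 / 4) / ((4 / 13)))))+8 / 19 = -57331 / 8645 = -6.63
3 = 3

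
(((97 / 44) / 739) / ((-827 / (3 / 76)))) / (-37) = 291 / 75616738384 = 0.00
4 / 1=4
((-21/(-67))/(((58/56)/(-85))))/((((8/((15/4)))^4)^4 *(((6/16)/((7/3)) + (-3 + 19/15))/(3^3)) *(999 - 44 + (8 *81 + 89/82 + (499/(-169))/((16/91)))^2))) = 9442909916479212993621826171875/1577078658764388857313009141688322490368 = 0.00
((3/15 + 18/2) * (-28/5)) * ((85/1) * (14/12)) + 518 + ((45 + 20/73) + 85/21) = -34812476/7665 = -4541.75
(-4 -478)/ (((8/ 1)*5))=-241/ 20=-12.05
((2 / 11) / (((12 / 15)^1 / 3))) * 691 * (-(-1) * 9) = 4240.23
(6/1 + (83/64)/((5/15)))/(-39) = -0.25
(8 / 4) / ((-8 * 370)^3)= -1 / 12967168000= -0.00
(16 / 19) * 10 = 160 / 19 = 8.42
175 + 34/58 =5092/29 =175.59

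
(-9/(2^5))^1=-9/32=-0.28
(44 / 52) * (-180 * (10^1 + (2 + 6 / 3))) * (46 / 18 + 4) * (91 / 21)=-181720 / 3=-60573.33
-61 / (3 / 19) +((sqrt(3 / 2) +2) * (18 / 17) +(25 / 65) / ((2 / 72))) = -245555 / 663 +9 * sqrt(6) / 17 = -369.07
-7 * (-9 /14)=9 /2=4.50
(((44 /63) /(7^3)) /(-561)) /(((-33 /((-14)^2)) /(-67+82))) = 80 /247401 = 0.00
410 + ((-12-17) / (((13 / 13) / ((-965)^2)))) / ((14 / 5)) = -9644420.36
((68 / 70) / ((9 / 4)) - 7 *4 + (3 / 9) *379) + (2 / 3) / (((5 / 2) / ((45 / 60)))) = 98.97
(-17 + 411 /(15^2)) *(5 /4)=-569 /30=-18.97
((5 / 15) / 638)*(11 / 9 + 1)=10 / 8613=0.00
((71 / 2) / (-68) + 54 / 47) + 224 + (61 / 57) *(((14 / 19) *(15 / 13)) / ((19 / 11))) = 128327548345 / 569955464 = 225.15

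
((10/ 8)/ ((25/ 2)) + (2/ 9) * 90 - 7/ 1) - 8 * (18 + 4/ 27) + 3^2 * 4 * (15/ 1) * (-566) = -82558463/ 270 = -305772.09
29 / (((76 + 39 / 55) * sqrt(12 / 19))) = 1595 * sqrt(57) / 25314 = 0.48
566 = 566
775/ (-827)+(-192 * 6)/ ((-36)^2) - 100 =-757891/ 7443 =-101.83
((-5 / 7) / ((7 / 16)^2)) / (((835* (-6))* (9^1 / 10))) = 1280 / 1546587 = 0.00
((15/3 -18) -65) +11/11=-77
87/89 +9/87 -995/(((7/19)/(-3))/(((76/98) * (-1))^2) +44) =-40263504942/1860769369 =-21.64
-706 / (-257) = 706 / 257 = 2.75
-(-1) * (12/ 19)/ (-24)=-1/ 38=-0.03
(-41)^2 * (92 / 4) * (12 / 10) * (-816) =-189294048 / 5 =-37858809.60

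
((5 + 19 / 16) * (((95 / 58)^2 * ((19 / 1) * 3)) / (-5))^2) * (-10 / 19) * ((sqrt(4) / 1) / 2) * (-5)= 1378877630625 / 90531968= 15230.84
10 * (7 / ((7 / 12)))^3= 17280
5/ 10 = 1/ 2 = 0.50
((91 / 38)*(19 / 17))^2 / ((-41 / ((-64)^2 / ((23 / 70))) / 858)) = -509293424640 / 272527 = -1868781.53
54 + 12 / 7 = 390 / 7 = 55.71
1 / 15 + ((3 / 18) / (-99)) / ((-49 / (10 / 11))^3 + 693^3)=32932940649419 / 493994109778785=0.07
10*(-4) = -40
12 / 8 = 3 / 2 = 1.50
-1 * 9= -9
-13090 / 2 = -6545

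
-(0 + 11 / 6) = -11 / 6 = -1.83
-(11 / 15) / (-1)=11 / 15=0.73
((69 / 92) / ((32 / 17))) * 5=255 / 128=1.99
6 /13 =0.46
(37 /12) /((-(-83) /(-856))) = -31.80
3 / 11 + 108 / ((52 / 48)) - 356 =-36613 / 143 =-256.03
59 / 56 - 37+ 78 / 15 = -8609 / 280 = -30.75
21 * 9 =189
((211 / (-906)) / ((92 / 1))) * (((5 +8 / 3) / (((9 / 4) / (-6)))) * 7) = 1477 / 4077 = 0.36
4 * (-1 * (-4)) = 16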